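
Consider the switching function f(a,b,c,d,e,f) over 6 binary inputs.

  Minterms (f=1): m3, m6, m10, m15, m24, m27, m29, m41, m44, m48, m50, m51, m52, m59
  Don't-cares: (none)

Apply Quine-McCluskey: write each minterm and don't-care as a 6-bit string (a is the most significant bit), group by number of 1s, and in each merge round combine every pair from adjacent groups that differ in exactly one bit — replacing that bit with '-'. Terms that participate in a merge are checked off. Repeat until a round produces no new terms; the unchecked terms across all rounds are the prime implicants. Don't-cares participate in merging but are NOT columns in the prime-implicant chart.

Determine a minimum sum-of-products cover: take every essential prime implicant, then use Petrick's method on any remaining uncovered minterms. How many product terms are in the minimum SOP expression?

Round 0: 000011 000110 001010 001111 011000 011011✓ 011101 101001 101100 110000✓ 110010✓ 110011✓ 110100✓ 111011✓
Round 1: -11011 11-011 110-00 1100-0 11001-
PIs = {-11011, 000011, 000110, 001010, 001111, 011000, 011101, 101001, 101100, 11-011, 110-00, 1100-0, 11001-}
Coverage chart:
  m3: 000011 ←essential
  m6: 000110 ←essential
  m10: 001010 ←essential
  m15: 001111 ←essential
  m24: 011000 ←essential
  m27: -11011 ←essential
  m29: 011101 ←essential
  m41: 101001 ←essential
  m44: 101100 ←essential
  m48: 110-00,1100-0
  m50: 1100-0,11001-
  m51: 11-011,11001-
  m52: 110-00 ←essential
  m59: -11011,11-011
Essential: -11011, 000011, 000110, 001010, 001111, 011000, 011101, 101001, 101100, 110-00
Petrick residual → 11001-
Min cover (11 terms): bcd'ef + a'b'c'd'ef + a'b'c'def' + a'b'cd'ef' + a'b'cdef + a'bcd'e'f' + a'bcde'f + ab'cd'e'f + ab'cde'f' + abc'e'f' + abc'd'e

11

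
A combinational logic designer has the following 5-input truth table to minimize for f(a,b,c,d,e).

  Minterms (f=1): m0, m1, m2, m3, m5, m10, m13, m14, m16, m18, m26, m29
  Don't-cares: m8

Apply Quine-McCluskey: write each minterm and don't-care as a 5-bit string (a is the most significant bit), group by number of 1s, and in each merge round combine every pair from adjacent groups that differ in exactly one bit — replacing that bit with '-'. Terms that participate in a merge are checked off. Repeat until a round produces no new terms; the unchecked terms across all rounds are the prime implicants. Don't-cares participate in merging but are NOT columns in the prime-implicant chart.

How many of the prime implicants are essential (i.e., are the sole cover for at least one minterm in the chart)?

size-2^0 implicants → 00000(✓)  00001(✓)  00010(✓)  00011(✓)  00101(✓)  01000(✓)  01010(✓)  01101(✓)  01110(✓)  10000(✓)  10010(✓)  11010(✓)  11101(✓)
size-2^1 implicants → -0000(✓)  -0010(✓)  -1010(✓)  -1101  0-000(✓)  0-010(✓)  0-101  00-01  000-0(✓)  000-1(✓)  0000-(✓)  0001-(✓)  01-10  010-0(✓)  1-010(✓)  100-0(✓)
size-2^2 implicants → --010  -00-0  0-0-0  000--
Unchecked terms (primes): --010, -00-0, -1101, 0-0-0, 0-101, 00-01, 000--, 01-10
Minterm coverage:
  m0 ⊆ -00-0,0-0-0,000--
  m1 ⊆ 00-01,000--
  m2 ⊆ --010,-00-0,0-0-0,000--
  m3 ⊆ 000-- [E]
  m5 ⊆ 0-101,00-01
  m10 ⊆ --010,0-0-0,01-10
  m13 ⊆ -1101,0-101
  m14 ⊆ 01-10 [E]
  m16 ⊆ -00-0 [E]
  m18 ⊆ --010,-00-0
  m26 ⊆ --010 [E]
  m29 ⊆ -1101 [E]
E = {--010, -00-0, -1101, 000--, 01-10}

5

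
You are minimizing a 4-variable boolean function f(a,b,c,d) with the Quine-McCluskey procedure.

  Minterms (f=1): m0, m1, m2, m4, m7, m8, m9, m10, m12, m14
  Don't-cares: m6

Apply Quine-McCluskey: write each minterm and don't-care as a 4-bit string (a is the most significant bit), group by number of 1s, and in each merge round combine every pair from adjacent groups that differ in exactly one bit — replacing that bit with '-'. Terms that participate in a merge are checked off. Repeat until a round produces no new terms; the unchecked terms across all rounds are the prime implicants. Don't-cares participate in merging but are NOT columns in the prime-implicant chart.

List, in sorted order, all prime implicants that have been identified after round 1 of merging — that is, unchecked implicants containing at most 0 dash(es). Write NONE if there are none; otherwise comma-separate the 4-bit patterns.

[col 0] 0000*, 0001*, 0010*, 0100*, 0110*, 0111*, 1000*, 1001*, 1010*, 1100*, 1110*
[col 1] -000*, -001*, -010*, -100*, -110*, 0-00*, 0-10*, 00-0*, 000-*, 01-0*, 011-, 1-00*, 1-10*, 10-0*, 100-*, 11-0*
[col 2] --00*, --10*, -0-0*, -00-, -1-0*, 0--0*, 1--0*
[col 3] ---0
Prime implicants: ---0, -00-, 011-

NONE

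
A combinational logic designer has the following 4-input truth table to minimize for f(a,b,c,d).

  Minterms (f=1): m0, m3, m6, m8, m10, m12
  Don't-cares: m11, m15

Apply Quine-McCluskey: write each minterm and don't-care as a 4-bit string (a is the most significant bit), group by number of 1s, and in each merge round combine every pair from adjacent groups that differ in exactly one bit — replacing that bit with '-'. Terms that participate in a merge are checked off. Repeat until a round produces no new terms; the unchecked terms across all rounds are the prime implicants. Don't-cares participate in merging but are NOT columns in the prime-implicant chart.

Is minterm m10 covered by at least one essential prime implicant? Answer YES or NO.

size-2^0 implicants → 0000(✓)  0011(✓)  0110  1000(✓)  1010(✓)  1011(✓)  1100(✓)  1111(✓)
size-2^1 implicants → -000  -011  1-00  1-11  10-0  101-
Unchecked terms (primes): -000, -011, 0110, 1-00, 1-11, 10-0, 101-
Minterm coverage:
  m0 ⊆ -000 [E]
  m3 ⊆ -011 [E]
  m6 ⊆ 0110 [E]
  m8 ⊆ -000,1-00,10-0
  m10 ⊆ 10-0,101-
  m12 ⊆ 1-00 [E]
E = {-000, -011, 0110, 1-00}

NO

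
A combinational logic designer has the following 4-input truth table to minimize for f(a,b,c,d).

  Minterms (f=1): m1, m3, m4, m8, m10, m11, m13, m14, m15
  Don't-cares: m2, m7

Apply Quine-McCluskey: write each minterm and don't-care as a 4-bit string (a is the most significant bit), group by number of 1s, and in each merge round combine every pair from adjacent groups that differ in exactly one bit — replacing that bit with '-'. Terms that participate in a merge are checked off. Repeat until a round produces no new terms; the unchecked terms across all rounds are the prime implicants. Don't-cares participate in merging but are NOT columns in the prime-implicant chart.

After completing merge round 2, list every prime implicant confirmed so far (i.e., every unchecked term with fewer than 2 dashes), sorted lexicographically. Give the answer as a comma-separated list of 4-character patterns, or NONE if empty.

00-1, 0100, 10-0, 11-1

size-2^0 implicants → 0001(✓)  0010(✓)  0011(✓)  0100  0111(✓)  1000(✓)  1010(✓)  1011(✓)  1101(✓)  1110(✓)  1111(✓)
size-2^1 implicants → -010(✓)  -011(✓)  -111(✓)  0-11(✓)  00-1  001-(✓)  1-10(✓)  1-11(✓)  10-0  101-(✓)  11-1  111-(✓)
size-2^2 implicants → --11  -01-  1-1-
Unchecked terms (primes): --11, -01-, 00-1, 0100, 1-1-, 10-0, 11-1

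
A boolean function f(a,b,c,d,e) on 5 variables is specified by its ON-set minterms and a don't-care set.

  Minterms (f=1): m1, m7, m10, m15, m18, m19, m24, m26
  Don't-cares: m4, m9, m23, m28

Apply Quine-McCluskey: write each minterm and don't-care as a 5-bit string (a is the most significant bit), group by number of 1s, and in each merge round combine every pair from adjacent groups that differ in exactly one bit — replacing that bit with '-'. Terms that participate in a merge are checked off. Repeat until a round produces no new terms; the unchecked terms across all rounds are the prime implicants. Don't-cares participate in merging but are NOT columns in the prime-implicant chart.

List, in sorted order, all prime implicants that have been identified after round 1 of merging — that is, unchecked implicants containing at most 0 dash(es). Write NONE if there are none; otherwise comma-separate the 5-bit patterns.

[col 0] 00001*, 00100, 00111*, 01001*, 01010*, 01111*, 10010*, 10011*, 10111*, 11000*, 11010*, 11100*
[col 1] -0111, -1010, 0-001, 0-111, 1-010, 10-11, 1001-, 11-00, 110-0
Prime implicants: -0111, -1010, 0-001, 0-111, 00100, 1-010, 10-11, 1001-, 11-00, 110-0

00100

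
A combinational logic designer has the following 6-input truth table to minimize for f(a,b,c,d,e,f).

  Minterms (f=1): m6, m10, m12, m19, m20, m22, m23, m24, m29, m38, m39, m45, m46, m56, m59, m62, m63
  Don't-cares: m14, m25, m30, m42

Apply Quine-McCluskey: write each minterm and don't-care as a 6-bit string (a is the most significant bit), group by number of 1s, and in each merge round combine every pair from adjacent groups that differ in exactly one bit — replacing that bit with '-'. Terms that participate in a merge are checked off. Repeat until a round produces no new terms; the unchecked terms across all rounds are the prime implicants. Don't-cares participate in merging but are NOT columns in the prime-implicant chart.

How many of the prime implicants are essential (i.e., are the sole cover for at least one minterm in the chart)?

9

size-2^0 implicants → 000110(✓)  001010(✓)  001100(✓)  001110(✓)  010011(✓)  010100(✓)  010110(✓)  010111(✓)  011000(✓)  011001(✓)  011101(✓)  011110(✓)  100110(✓)  100111(✓)  101010(✓)  101101  101110(✓)  111000(✓)  111011(✓)  111110(✓)  111111(✓)
size-2^1 implicants → -00110(✓)  -01010(✓)  -01110(✓)  -11000  -11110(✓)  0-0110(✓)  0-1110(✓)  00-110(✓)  001-10(✓)  0011-0  01-110(✓)  010-11  0101-0  01011-  011-01  01100-  1-1110(✓)  10-110(✓)  10011-  101-10(✓)  111-11  11111-
size-2^2 implicants → --1110  -0-110  -01-10  0--110
Unchecked terms (primes): --1110, -0-110, -01-10, -11000, 0--110, 0011-0, 010-11, 0101-0, 01011-, 011-01, 01100-, 10011-, 101101, 111-11, 11111-
Minterm coverage:
  m6 ⊆ -0-110,0--110
  m10 ⊆ -01-10 [E]
  m12 ⊆ 0011-0 [E]
  m19 ⊆ 010-11 [E]
  m20 ⊆ 0101-0 [E]
  m22 ⊆ 0--110,0101-0,01011-
  m23 ⊆ 010-11,01011-
  m24 ⊆ -11000,01100-
  m29 ⊆ 011-01 [E]
  m38 ⊆ -0-110,10011-
  m39 ⊆ 10011- [E]
  m45 ⊆ 101101 [E]
  m46 ⊆ --1110,-0-110,-01-10
  m56 ⊆ -11000 [E]
  m59 ⊆ 111-11 [E]
  m62 ⊆ --1110,11111-
  m63 ⊆ 111-11,11111-
E = {-01-10, -11000, 0011-0, 010-11, 0101-0, 011-01, 10011-, 101101, 111-11}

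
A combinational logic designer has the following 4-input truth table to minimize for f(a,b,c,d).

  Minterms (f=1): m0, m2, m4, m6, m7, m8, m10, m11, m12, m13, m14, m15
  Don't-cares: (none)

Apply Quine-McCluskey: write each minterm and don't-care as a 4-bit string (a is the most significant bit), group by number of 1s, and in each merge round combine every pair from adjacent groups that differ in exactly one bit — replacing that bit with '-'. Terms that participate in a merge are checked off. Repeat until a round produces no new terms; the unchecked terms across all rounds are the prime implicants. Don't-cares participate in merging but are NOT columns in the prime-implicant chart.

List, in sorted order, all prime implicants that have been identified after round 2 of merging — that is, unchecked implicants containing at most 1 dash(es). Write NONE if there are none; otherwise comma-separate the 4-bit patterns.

[col 0] 0000*, 0010*, 0100*, 0110*, 0111*, 1000*, 1010*, 1011*, 1100*, 1101*, 1110*, 1111*
[col 1] -000*, -010*, -100*, -110*, -111*, 0-00*, 0-10*, 00-0*, 01-0*, 011-*, 1-00*, 1-10*, 1-11*, 10-0*, 101-*, 11-0*, 11-1*, 110-*, 111-*
[col 2] --00*, --10*, -0-0*, -1-0*, -11-, 0--0*, 1--0*, 1-1-, 11--
[col 3] ---0
Prime implicants: ---0, -11-, 1-1-, 11--

NONE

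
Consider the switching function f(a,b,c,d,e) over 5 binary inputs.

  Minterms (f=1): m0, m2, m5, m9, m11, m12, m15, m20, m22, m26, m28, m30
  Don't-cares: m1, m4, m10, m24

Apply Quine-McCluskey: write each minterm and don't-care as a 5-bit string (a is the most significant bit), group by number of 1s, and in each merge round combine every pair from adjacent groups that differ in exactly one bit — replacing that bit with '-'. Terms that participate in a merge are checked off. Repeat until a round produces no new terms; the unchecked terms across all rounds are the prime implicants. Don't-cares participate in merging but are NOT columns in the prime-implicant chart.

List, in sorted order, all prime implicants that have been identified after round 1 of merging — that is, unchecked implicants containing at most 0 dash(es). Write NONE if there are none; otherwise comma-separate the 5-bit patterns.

NONE

Round 0: 00000✓ 00001✓ 00010✓ 00100✓ 00101✓ 01001✓ 01010✓ 01011✓ 01100✓ 01111✓ 10100✓ 10110✓ 11000✓ 11010✓ 11100✓ 11110✓
Round 1: -0100✓ -1010 -1100✓ 0-001 0-010 0-100✓ 00-00✓ 00-01✓ 000-0 0000-✓ 0010-✓ 01-11 010-1 0101- 1-100✓ 1-110✓ 101-0✓ 11-00✓ 11-10✓ 110-0✓ 111-0✓
Round 2: --100 00-0- 1-1-0 11--0
PIs = {--100, -1010, 0-001, 0-010, 00-0-, 000-0, 01-11, 010-1, 0101-, 1-1-0, 11--0}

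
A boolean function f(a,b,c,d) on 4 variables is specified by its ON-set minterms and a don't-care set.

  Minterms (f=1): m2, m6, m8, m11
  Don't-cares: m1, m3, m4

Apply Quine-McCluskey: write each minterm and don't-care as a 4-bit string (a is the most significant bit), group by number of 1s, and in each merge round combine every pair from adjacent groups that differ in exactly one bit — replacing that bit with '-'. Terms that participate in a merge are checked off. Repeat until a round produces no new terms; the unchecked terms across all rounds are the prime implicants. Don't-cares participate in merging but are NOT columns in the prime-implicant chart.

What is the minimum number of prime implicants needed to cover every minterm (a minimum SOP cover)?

[col 0] 0001*, 0010*, 0011*, 0100*, 0110*, 1000, 1011*
[col 1] -011, 0-10, 00-1, 001-, 01-0
Prime implicants: -011, 0-10, 00-1, 001-, 01-0, 1000
PI chart (minterm → PIs covering it):
  2 | 0-10,001-
  6 | 0-10,01-0
  8 | 1000  (sole → essential)
  11 | -011  (sole → essential)
Essential prime implicants: -011, 1000
Petrick residual → 0-10
Minimum SOP uses 3 PIs: b'cd + a'cd' + ab'c'd'

3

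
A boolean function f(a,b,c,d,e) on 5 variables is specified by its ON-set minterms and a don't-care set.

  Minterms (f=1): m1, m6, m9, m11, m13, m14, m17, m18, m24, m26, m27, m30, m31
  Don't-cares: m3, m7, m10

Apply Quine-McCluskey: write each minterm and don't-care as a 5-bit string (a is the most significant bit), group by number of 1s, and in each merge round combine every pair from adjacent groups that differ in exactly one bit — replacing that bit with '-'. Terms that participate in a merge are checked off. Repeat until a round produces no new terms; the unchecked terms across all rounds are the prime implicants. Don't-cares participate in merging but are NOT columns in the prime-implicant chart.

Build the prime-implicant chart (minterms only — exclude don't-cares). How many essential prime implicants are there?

5

[col 0] 00001*, 00011*, 00110*, 00111*, 01001*, 01010*, 01011*, 01101*, 01110*, 10001*, 10010*, 11000*, 11010*, 11011*, 11110*, 11111*
[col 1] -0001, -1010*, -1011*, -1110*, 0-001*, 0-011*, 0-110, 00-11, 000-1*, 0011-, 01-01, 01-10*, 010-1*, 0101-*, 1-010, 11-10*, 11-11*, 110-0, 1101-*, 1111-*
[col 2] -1-10, -101-, 0-0-1, 11-1-
Prime implicants: -0001, -1-10, -101-, 0-0-1, 0-110, 00-11, 0011-, 01-01, 1-010, 11-1-, 110-0
PI chart (minterm → PIs covering it):
  1 | -0001,0-0-1
  6 | 0-110,0011-
  9 | 0-0-1,01-01
  11 | -101-,0-0-1
  13 | 01-01  (sole → essential)
  14 | -1-10,0-110
  17 | -0001  (sole → essential)
  18 | 1-010  (sole → essential)
  24 | 110-0  (sole → essential)
  26 | -1-10,-101-,1-010,11-1-,110-0
  27 | -101-,11-1-
  30 | -1-10,11-1-
  31 | 11-1-  (sole → essential)
Essential prime implicants: -0001, 01-01, 1-010, 11-1-, 110-0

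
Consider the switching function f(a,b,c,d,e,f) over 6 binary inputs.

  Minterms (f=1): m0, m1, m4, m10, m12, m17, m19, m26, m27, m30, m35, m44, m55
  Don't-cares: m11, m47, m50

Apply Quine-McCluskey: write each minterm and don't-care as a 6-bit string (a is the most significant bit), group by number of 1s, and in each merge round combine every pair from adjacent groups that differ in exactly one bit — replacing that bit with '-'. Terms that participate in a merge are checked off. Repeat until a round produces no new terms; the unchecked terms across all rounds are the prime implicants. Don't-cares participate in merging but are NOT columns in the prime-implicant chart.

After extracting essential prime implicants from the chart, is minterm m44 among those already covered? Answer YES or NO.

[col 0] 000000*, 000001*, 000100*, 001010*, 001011*, 001100*, 010001*, 010011*, 011010*, 011011*, 011110*, 100011, 101100*, 101111, 110010, 110111
[col 1] -01100, 0-0001, 0-1010*, 0-1011*, 00-100, 000-00, 00000-, 00101-*, 01-011, 0100-1, 011-10, 01101-*
[col 2] 0-101-
Prime implicants: -01100, 0-0001, 0-101-, 00-100, 000-00, 00000-, 01-011, 0100-1, 011-10, 100011, 101111, 110010, 110111
PI chart (minterm → PIs covering it):
  0 | 000-00,00000-
  1 | 0-0001,00000-
  4 | 00-100,000-00
  10 | 0-101-  (sole → essential)
  12 | -01100,00-100
  17 | 0-0001,0100-1
  19 | 01-011,0100-1
  26 | 0-101-,011-10
  27 | 0-101-,01-011
  30 | 011-10  (sole → essential)
  35 | 100011  (sole → essential)
  44 | -01100  (sole → essential)
  55 | 110111  (sole → essential)
Essential prime implicants: -01100, 0-101-, 011-10, 100011, 110111

YES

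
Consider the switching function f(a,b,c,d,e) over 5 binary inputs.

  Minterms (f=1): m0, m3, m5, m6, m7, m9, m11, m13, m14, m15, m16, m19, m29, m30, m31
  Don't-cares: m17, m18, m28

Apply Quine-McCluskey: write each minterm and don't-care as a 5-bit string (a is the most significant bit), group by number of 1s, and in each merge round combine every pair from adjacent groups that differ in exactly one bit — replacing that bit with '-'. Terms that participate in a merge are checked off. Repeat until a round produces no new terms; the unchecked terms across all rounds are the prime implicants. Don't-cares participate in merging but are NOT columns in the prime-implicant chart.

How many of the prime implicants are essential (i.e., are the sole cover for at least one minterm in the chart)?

4

size-2^0 implicants → 00000(✓)  00011(✓)  00101(✓)  00110(✓)  00111(✓)  01001(✓)  01011(✓)  01101(✓)  01110(✓)  01111(✓)  10000(✓)  10001(✓)  10010(✓)  10011(✓)  11100(✓)  11101(✓)  11110(✓)  11111(✓)
size-2^1 implicants → -0000  -0011  -1101(✓)  -1110(✓)  -1111(✓)  0-011(✓)  0-101(✓)  0-110(✓)  0-111(✓)  00-11(✓)  001-1(✓)  0011-(✓)  01-01(✓)  01-11(✓)  010-1(✓)  011-1(✓)  0111-(✓)  100-0(✓)  100-1(✓)  1000-(✓)  1001-(✓)  111-0(✓)  111-1(✓)  1110-(✓)  1111-(✓)
size-2^2 implicants → -11-1  -111-  0--11  0-1-1  0-11-  01--1  100--  111--
Unchecked terms (primes): -0000, -0011, -11-1, -111-, 0--11, 0-1-1, 0-11-, 01--1, 100--, 111--
Minterm coverage:
  m0 ⊆ -0000 [E]
  m3 ⊆ -0011,0--11
  m5 ⊆ 0-1-1 [E]
  m6 ⊆ 0-11- [E]
  m7 ⊆ 0--11,0-1-1,0-11-
  m9 ⊆ 01--1 [E]
  m11 ⊆ 0--11,01--1
  m13 ⊆ -11-1,0-1-1,01--1
  m14 ⊆ -111-,0-11-
  m15 ⊆ -11-1,-111-,0--11,0-1-1,0-11-,01--1
  m16 ⊆ -0000,100--
  m19 ⊆ -0011,100--
  m29 ⊆ -11-1,111--
  m30 ⊆ -111-,111--
  m31 ⊆ -11-1,-111-,111--
E = {-0000, 0-1-1, 0-11-, 01--1}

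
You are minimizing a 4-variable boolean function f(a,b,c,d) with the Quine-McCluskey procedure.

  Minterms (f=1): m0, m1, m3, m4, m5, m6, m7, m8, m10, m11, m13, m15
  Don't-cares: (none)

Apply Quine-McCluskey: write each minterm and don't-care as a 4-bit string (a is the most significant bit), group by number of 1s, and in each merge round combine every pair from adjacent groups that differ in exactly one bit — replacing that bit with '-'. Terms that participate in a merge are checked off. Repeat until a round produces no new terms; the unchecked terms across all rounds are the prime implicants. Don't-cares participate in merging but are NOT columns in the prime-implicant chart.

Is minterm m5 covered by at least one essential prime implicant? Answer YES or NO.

size-2^0 implicants → 0000(✓)  0001(✓)  0011(✓)  0100(✓)  0101(✓)  0110(✓)  0111(✓)  1000(✓)  1010(✓)  1011(✓)  1101(✓)  1111(✓)
size-2^1 implicants → -000  -011(✓)  -101(✓)  -111(✓)  0-00(✓)  0-01(✓)  0-11(✓)  00-1(✓)  000-(✓)  01-0(✓)  01-1(✓)  010-(✓)  011-(✓)  1-11(✓)  10-0  101-  11-1(✓)
size-2^2 implicants → --11  -1-1  0--1  0-0-  01--
Unchecked terms (primes): --11, -000, -1-1, 0--1, 0-0-, 01--, 10-0, 101-
Minterm coverage:
  m0 ⊆ -000,0-0-
  m1 ⊆ 0--1,0-0-
  m3 ⊆ --11,0--1
  m4 ⊆ 0-0-,01--
  m5 ⊆ -1-1,0--1,0-0-,01--
  m6 ⊆ 01-- [E]
  m7 ⊆ --11,-1-1,0--1,01--
  m8 ⊆ -000,10-0
  m10 ⊆ 10-0,101-
  m11 ⊆ --11,101-
  m13 ⊆ -1-1 [E]
  m15 ⊆ --11,-1-1
E = {-1-1, 01--}

YES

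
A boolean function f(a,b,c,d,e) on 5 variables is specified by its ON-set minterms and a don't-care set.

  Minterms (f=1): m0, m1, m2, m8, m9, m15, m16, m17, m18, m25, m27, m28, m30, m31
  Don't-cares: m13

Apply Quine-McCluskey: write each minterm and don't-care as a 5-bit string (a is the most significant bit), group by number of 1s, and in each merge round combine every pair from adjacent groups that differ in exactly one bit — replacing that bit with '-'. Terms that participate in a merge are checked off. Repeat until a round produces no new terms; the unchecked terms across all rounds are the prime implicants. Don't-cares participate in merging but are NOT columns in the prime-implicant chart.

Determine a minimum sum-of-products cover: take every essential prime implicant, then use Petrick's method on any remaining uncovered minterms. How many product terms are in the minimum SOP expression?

6

[col 0] 00000*, 00001*, 00010*, 01000*, 01001*, 01101*, 01111*, 10000*, 10001*, 10010*, 11001*, 11011*, 11100*, 11110*, 11111*
[col 1] -0000*, -0001*, -0010*, -1001*, -1111, 0-000*, 0-001*, 000-0*, 0000-*, 01-01, 0100-*, 011-1, 1-001*, 100-0*, 1000-*, 11-11, 110-1, 111-0, 1111-
[col 2] --001, -00-0, -000-, 0-00-
Prime implicants: --001, -00-0, -000-, -1111, 0-00-, 01-01, 011-1, 11-11, 110-1, 111-0, 1111-
PI chart (minterm → PIs covering it):
  0 | -00-0,-000-,0-00-
  1 | --001,-000-,0-00-
  2 | -00-0  (sole → essential)
  8 | 0-00-  (sole → essential)
  9 | --001,0-00-,01-01
  15 | -1111,011-1
  16 | -00-0,-000-
  17 | --001,-000-
  18 | -00-0  (sole → essential)
  25 | --001,110-1
  27 | 11-11,110-1
  28 | 111-0  (sole → essential)
  30 | 111-0,1111-
  31 | -1111,11-11,1111-
Essential prime implicants: -00-0, 0-00-, 111-0
Petrick residual → --001, -1111, 11-11
Minimum SOP uses 6 PIs: c'd'e + b'c'e' + bcde + a'c'd' + abde + abce'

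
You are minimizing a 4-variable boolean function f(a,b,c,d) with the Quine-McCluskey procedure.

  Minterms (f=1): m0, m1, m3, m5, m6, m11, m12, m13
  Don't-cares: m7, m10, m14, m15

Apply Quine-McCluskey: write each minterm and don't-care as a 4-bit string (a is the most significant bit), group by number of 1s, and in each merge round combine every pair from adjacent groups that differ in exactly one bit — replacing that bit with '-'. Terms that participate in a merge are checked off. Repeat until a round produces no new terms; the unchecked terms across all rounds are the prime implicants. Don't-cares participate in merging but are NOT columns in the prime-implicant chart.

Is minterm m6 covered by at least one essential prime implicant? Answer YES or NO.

[col 0] 0000*, 0001*, 0011*, 0101*, 0110*, 0111*, 1010*, 1011*, 1100*, 1101*, 1110*, 1111*
[col 1] -011*, -101*, -110*, -111*, 0-01*, 0-11*, 00-1*, 000-, 01-1*, 011-*, 1-10*, 1-11*, 101-*, 11-0*, 11-1*, 110-*, 111-*
[col 2] --11, -1-1, -11-, 0--1, 1-1-, 11--
Prime implicants: --11, -1-1, -11-, 0--1, 000-, 1-1-, 11--
PI chart (minterm → PIs covering it):
  0 | 000-  (sole → essential)
  1 | 0--1,000-
  3 | --11,0--1
  5 | -1-1,0--1
  6 | -11-  (sole → essential)
  11 | --11,1-1-
  12 | 11--  (sole → essential)
  13 | -1-1,11--
Essential prime implicants: -11-, 000-, 11--

YES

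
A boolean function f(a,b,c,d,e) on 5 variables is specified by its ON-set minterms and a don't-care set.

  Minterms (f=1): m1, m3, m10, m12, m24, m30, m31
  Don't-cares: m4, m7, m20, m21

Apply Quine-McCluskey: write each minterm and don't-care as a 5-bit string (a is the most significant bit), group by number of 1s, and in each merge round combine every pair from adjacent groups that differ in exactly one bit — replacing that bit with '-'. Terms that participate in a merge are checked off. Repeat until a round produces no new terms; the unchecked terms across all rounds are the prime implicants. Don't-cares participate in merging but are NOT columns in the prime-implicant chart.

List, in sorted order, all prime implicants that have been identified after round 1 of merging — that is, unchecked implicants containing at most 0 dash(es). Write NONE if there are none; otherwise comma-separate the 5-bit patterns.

size-2^0 implicants → 00001(✓)  00011(✓)  00100(✓)  00111(✓)  01010  01100(✓)  10100(✓)  10101(✓)  11000  11110(✓)  11111(✓)
size-2^1 implicants → -0100  0-100  00-11  000-1  1010-  1111-
Unchecked terms (primes): -0100, 0-100, 00-11, 000-1, 01010, 1010-, 11000, 1111-

01010, 11000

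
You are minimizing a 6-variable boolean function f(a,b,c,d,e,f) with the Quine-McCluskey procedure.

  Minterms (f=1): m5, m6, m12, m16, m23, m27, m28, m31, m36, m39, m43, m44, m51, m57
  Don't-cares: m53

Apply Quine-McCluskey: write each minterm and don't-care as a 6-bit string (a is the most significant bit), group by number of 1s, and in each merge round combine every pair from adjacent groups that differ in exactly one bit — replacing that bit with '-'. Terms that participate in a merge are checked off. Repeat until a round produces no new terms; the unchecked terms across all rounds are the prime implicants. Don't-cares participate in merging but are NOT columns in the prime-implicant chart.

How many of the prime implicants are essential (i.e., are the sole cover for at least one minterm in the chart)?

Round 0: 000101 000110 001100✓ 010000 010111✓ 011011✓ 011100✓ 011111✓ 100100✓ 100111 101011 101100✓ 110011 110101 111001
Round 1: -01100 0-1100 01-111 011-11 10-100
PIs = {-01100, 0-1100, 000101, 000110, 01-111, 010000, 011-11, 10-100, 100111, 101011, 110011, 110101, 111001}
Coverage chart:
  m5: 000101 ←essential
  m6: 000110 ←essential
  m12: -01100,0-1100
  m16: 010000 ←essential
  m23: 01-111 ←essential
  m27: 011-11 ←essential
  m28: 0-1100 ←essential
  m31: 01-111,011-11
  m36: 10-100 ←essential
  m39: 100111 ←essential
  m43: 101011 ←essential
  m44: -01100,10-100
  m51: 110011 ←essential
  m57: 111001 ←essential
Essential: 0-1100, 000101, 000110, 01-111, 010000, 011-11, 10-100, 100111, 101011, 110011, 111001

11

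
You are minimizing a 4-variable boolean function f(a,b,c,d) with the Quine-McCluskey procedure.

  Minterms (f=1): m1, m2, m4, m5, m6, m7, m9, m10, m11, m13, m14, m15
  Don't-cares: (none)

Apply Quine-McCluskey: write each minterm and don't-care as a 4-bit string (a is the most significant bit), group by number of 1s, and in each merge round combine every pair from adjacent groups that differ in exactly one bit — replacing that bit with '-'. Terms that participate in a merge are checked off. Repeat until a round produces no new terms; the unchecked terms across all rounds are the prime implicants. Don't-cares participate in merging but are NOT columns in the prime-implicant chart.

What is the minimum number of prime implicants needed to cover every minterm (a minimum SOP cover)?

[col 0] 0001*, 0010*, 0100*, 0101*, 0110*, 0111*, 1001*, 1010*, 1011*, 1101*, 1110*, 1111*
[col 1] -001*, -010*, -101*, -110*, -111*, 0-01*, 0-10*, 01-0*, 01-1*, 010-*, 011-*, 1-01*, 1-10*, 1-11*, 10-1*, 101-*, 11-1*, 111-*
[col 2] --01, --10, -1-1, -11-, 01--, 1--1, 1-1-
Prime implicants: --01, --10, -1-1, -11-, 01--, 1--1, 1-1-
PI chart (minterm → PIs covering it):
  1 | --01  (sole → essential)
  2 | --10  (sole → essential)
  4 | 01--  (sole → essential)
  5 | --01,-1-1,01--
  6 | --10,-11-,01--
  7 | -1-1,-11-,01--
  9 | --01,1--1
  10 | --10,1-1-
  11 | 1--1,1-1-
  13 | --01,-1-1,1--1
  14 | --10,-11-,1-1-
  15 | -1-1,-11-,1--1,1-1-
Essential prime implicants: --01, --10, 01--
Petrick residual → 1--1
Minimum SOP uses 4 PIs: c'd + cd' + a'b + ad

4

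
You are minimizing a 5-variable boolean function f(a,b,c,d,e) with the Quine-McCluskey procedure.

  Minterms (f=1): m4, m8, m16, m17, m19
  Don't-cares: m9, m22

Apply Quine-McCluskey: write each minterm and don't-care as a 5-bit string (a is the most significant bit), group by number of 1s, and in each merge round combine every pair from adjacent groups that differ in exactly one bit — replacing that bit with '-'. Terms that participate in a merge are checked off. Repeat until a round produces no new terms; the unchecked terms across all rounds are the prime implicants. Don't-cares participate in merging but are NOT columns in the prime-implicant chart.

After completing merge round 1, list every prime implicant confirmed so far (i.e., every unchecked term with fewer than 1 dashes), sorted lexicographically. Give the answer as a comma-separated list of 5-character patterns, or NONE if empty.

00100, 10110

Round 0: 00100 01000✓ 01001✓ 10000✓ 10001✓ 10011✓ 10110
Round 1: 0100- 100-1 1000-
PIs = {00100, 0100-, 100-1, 1000-, 10110}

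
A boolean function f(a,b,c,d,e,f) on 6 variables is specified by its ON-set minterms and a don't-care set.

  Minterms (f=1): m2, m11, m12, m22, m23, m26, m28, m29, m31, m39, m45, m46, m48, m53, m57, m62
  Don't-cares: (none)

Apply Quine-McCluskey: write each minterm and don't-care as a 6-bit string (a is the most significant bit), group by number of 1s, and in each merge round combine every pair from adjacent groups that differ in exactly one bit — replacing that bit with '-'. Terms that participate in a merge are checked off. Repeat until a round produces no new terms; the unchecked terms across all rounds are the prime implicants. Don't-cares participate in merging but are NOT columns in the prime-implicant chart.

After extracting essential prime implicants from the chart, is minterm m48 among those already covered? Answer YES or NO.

YES

size-2^0 implicants → 000010  001011  001100(✓)  010110(✓)  010111(✓)  011010  011100(✓)  011101(✓)  011111(✓)  100111  101101  101110(✓)  110000  110101  111001  111110(✓)
size-2^1 implicants → 0-1100  01-111  01011-  0111-1  01110-  1-1110
Unchecked terms (primes): 0-1100, 000010, 001011, 01-111, 01011-, 011010, 0111-1, 01110-, 1-1110, 100111, 101101, 110000, 110101, 111001
Minterm coverage:
  m2 ⊆ 000010 [E]
  m11 ⊆ 001011 [E]
  m12 ⊆ 0-1100 [E]
  m22 ⊆ 01011- [E]
  m23 ⊆ 01-111,01011-
  m26 ⊆ 011010 [E]
  m28 ⊆ 0-1100,01110-
  m29 ⊆ 0111-1,01110-
  m31 ⊆ 01-111,0111-1
  m39 ⊆ 100111 [E]
  m45 ⊆ 101101 [E]
  m46 ⊆ 1-1110 [E]
  m48 ⊆ 110000 [E]
  m53 ⊆ 110101 [E]
  m57 ⊆ 111001 [E]
  m62 ⊆ 1-1110 [E]
E = {0-1100, 000010, 001011, 01011-, 011010, 1-1110, 100111, 101101, 110000, 110101, 111001}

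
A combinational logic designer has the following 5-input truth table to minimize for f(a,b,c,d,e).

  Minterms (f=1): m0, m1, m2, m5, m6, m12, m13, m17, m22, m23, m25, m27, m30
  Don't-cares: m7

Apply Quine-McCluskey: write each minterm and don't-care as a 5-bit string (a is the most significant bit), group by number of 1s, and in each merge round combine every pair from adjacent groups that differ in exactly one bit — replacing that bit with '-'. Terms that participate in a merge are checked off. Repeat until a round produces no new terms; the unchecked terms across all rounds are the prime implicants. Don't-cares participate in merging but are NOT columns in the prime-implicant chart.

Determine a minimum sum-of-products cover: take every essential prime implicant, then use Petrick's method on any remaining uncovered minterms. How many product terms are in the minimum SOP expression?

7

[col 0] 00000*, 00001*, 00010*, 00101*, 00110*, 00111*, 01100*, 01101*, 10001*, 10110*, 10111*, 11001*, 11011*, 11110*
[col 1] -0001, -0110*, -0111*, 0-101, 00-01, 00-10, 000-0, 0000-, 001-1, 0011-*, 0110-, 1-001, 1-110, 1011-*, 110-1
[col 2] -011-
Prime implicants: -0001, -011-, 0-101, 00-01, 00-10, 000-0, 0000-, 001-1, 0110-, 1-001, 1-110, 110-1
PI chart (minterm → PIs covering it):
  0 | 000-0,0000-
  1 | -0001,00-01,0000-
  2 | 00-10,000-0
  5 | 0-101,00-01,001-1
  6 | -011-,00-10
  12 | 0110-  (sole → essential)
  13 | 0-101,0110-
  17 | -0001,1-001
  22 | -011-,1-110
  23 | -011-  (sole → essential)
  25 | 1-001,110-1
  27 | 110-1  (sole → essential)
  30 | 1-110  (sole → essential)
Essential prime implicants: -011-, 0110-, 1-110, 110-1
Petrick residual → -0001, 0-101, 000-0
Minimum SOP uses 7 PIs: b'c'd'e + b'cd + a'cd'e + a'b'c'e' + a'bcd' + acde' + abc'e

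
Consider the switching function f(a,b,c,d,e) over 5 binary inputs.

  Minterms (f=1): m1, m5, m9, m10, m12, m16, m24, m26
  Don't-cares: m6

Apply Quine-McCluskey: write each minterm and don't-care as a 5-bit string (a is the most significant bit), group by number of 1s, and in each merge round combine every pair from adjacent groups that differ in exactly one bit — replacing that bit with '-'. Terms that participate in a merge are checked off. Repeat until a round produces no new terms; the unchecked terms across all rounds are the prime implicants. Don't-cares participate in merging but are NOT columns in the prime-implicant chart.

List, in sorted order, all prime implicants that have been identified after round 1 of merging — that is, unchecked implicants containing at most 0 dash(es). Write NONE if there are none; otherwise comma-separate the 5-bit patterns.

[col 0] 00001*, 00101*, 00110, 01001*, 01010*, 01100, 10000*, 11000*, 11010*
[col 1] -1010, 0-001, 00-01, 1-000, 110-0
Prime implicants: -1010, 0-001, 00-01, 00110, 01100, 1-000, 110-0

00110, 01100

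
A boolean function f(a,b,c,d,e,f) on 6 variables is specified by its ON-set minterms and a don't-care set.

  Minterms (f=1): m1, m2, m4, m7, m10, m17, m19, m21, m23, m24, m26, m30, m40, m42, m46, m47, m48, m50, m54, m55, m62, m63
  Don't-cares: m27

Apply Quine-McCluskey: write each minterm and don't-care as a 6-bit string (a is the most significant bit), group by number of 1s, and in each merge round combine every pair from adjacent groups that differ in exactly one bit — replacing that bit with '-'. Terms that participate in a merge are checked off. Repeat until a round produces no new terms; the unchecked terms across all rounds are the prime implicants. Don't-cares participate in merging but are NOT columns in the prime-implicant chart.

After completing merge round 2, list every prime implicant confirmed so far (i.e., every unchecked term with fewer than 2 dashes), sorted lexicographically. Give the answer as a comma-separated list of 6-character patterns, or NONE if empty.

size-2^0 implicants → 000001(✓)  000010(✓)  000100  000111(✓)  001010(✓)  010001(✓)  010011(✓)  010101(✓)  010111(✓)  011000(✓)  011010(✓)  011011(✓)  011110(✓)  101000(✓)  101010(✓)  101110(✓)  101111(✓)  110000(✓)  110010(✓)  110110(✓)  110111(✓)  111110(✓)  111111(✓)
size-2^1 implicants → -01010  -10111  -11110  0-0001  0-0111  0-1010  00-010  01-011  010-01(✓)  010-11(✓)  0100-1(✓)  0101-1(✓)  011-10  0110-0  01101-  1-1110(✓)  1-1111(✓)  101-10  1010-0  10111-(✓)  11-110(✓)  11-111(✓)  110-10  1100-0  11011-(✓)  11111-(✓)
size-2^2 implicants → 010--1  1-111-  11-11-
Unchecked terms (primes): -01010, -10111, -11110, 0-0001, 0-0111, 0-1010, 00-010, 000100, 01-011, 010--1, 011-10, 0110-0, 01101-, 1-111-, 101-10, 1010-0, 11-11-, 110-10, 1100-0

-01010, -10111, -11110, 0-0001, 0-0111, 0-1010, 00-010, 000100, 01-011, 011-10, 0110-0, 01101-, 101-10, 1010-0, 110-10, 1100-0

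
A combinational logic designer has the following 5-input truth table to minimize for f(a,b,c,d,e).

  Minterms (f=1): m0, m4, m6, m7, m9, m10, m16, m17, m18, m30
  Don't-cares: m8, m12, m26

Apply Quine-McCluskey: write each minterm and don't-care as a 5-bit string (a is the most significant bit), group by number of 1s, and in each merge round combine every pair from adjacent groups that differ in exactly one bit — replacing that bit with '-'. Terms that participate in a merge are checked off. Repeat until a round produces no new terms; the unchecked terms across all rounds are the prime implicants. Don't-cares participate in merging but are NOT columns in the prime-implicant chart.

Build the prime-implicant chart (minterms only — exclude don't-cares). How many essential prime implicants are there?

4

[col 0] 00000*, 00100*, 00110*, 00111*, 01000*, 01001*, 01010*, 01100*, 10000*, 10001*, 10010*, 11010*, 11110*
[col 1] -0000, -1010, 0-000*, 0-100*, 00-00*, 001-0, 0011-, 01-00*, 010-0, 0100-, 1-010, 100-0, 1000-, 11-10
[col 2] 0--00
Prime implicants: -0000, -1010, 0--00, 001-0, 0011-, 010-0, 0100-, 1-010, 100-0, 1000-, 11-10
PI chart (minterm → PIs covering it):
  0 | -0000,0--00
  4 | 0--00,001-0
  6 | 001-0,0011-
  7 | 0011-  (sole → essential)
  9 | 0100-  (sole → essential)
  10 | -1010,010-0
  16 | -0000,100-0,1000-
  17 | 1000-  (sole → essential)
  18 | 1-010,100-0
  30 | 11-10  (sole → essential)
Essential prime implicants: 0011-, 0100-, 1000-, 11-10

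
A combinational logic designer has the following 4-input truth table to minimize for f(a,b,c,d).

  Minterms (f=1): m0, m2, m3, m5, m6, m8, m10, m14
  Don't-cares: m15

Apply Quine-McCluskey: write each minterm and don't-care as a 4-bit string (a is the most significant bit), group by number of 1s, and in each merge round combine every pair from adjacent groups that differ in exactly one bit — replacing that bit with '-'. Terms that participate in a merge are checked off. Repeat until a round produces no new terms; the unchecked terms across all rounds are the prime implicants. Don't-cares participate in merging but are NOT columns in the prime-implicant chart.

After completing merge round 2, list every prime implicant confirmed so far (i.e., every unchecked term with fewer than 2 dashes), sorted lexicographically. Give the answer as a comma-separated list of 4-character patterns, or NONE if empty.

Round 0: 0000✓ 0010✓ 0011✓ 0101 0110✓ 1000✓ 1010✓ 1110✓ 1111✓
Round 1: -000✓ -010✓ -110✓ 0-10✓ 00-0✓ 001- 1-10✓ 10-0✓ 111-
Round 2: --10 -0-0
PIs = {--10, -0-0, 001-, 0101, 111-}

001-, 0101, 111-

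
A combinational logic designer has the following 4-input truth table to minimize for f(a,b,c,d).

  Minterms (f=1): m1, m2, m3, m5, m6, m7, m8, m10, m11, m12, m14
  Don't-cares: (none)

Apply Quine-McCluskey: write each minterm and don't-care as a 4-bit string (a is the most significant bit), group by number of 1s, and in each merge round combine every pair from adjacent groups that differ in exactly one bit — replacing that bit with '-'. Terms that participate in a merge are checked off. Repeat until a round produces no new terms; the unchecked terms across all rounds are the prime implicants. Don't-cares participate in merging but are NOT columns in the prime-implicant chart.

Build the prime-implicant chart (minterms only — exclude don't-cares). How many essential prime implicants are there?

3

Round 0: 0001✓ 0010✓ 0011✓ 0101✓ 0110✓ 0111✓ 1000✓ 1010✓ 1011✓ 1100✓ 1110✓
Round 1: -010✓ -011✓ -110✓ 0-01✓ 0-10✓ 0-11✓ 00-1✓ 001-✓ 01-1✓ 011-✓ 1-00✓ 1-10✓ 10-0✓ 101-✓ 11-0✓
Round 2: --10 -01- 0--1 0-1- 1--0
PIs = {--10, -01-, 0--1, 0-1-, 1--0}
Coverage chart:
  m1: 0--1 ←essential
  m2: --10,-01-,0-1-
  m3: -01-,0--1,0-1-
  m5: 0--1 ←essential
  m6: --10,0-1-
  m7: 0--1,0-1-
  m8: 1--0 ←essential
  m10: --10,-01-,1--0
  m11: -01- ←essential
  m12: 1--0 ←essential
  m14: --10,1--0
Essential: -01-, 0--1, 1--0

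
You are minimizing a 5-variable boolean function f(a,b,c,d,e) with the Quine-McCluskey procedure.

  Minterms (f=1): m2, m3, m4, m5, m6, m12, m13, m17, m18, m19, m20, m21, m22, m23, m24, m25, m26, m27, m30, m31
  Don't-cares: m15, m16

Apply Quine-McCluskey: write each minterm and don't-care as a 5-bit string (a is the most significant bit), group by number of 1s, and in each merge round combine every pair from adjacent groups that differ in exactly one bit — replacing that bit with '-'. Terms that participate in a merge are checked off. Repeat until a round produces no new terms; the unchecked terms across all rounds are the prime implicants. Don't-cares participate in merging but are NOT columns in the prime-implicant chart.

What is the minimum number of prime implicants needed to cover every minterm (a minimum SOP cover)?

6

size-2^0 implicants → 00010(✓)  00011(✓)  00100(✓)  00101(✓)  00110(✓)  01100(✓)  01101(✓)  01111(✓)  10000(✓)  10001(✓)  10010(✓)  10011(✓)  10100(✓)  10101(✓)  10110(✓)  10111(✓)  11000(✓)  11001(✓)  11010(✓)  11011(✓)  11110(✓)  11111(✓)
size-2^1 implicants → -0010(✓)  -0011(✓)  -0100(✓)  -0101(✓)  -0110(✓)  -1111  0-100(✓)  0-101(✓)  00-10(✓)  0001-(✓)  001-0(✓)  0010-(✓)  011-1  0110-(✓)  1-000(✓)  1-001(✓)  1-010(✓)  1-011(✓)  1-110(✓)  1-111(✓)  10-00(✓)  10-01(✓)  10-10(✓)  10-11(✓)  100-0(✓)  100-1(✓)  1000-(✓)  1001-(✓)  101-0(✓)  101-1(✓)  1010-(✓)  1011-(✓)  11-10(✓)  11-11(✓)  110-0(✓)  110-1(✓)  1100-(✓)  1101-(✓)  1111-(✓)
size-2^2 implicants → -0-10  -001-  -01-0  -010-  0-10-  1--10(✓)  1--11(✓)  1-0-0(✓)  1-0-1(✓)  1-00-(✓)  1-01-(✓)  1-11-(✓)  10--0(✓)  10--1(✓)  10-0-(✓)  10-1-(✓)  100--(✓)  101--(✓)  11-1-(✓)  110--(✓)
size-2^3 implicants → 1--1-  1-0--  10---
Unchecked terms (primes): -0-10, -001-, -01-0, -010-, -1111, 0-10-, 011-1, 1--1-, 1-0--, 10---
Minterm coverage:
  m2 ⊆ -0-10,-001-
  m3 ⊆ -001- [E]
  m4 ⊆ -01-0,-010-,0-10-
  m5 ⊆ -010-,0-10-
  m6 ⊆ -0-10,-01-0
  m12 ⊆ 0-10- [E]
  m13 ⊆ 0-10-,011-1
  m17 ⊆ 1-0--,10---
  m18 ⊆ -0-10,-001-,1--1-,1-0--,10---
  m19 ⊆ -001-,1--1-,1-0--,10---
  m20 ⊆ -01-0,-010-,10---
  m21 ⊆ -010-,10---
  m22 ⊆ -0-10,-01-0,1--1-,10---
  m23 ⊆ 1--1-,10---
  m24 ⊆ 1-0-- [E]
  m25 ⊆ 1-0-- [E]
  m26 ⊆ 1--1-,1-0--
  m27 ⊆ 1--1-,1-0--
  m30 ⊆ 1--1- [E]
  m31 ⊆ -1111,1--1-
E = {-001-, 0-10-, 1--1-, 1-0--}
Petrick residual → -0-10, -010-
Cover = b'de' + b'c'd + b'cd' + a'cd' + ad + ac'  |cover|=6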